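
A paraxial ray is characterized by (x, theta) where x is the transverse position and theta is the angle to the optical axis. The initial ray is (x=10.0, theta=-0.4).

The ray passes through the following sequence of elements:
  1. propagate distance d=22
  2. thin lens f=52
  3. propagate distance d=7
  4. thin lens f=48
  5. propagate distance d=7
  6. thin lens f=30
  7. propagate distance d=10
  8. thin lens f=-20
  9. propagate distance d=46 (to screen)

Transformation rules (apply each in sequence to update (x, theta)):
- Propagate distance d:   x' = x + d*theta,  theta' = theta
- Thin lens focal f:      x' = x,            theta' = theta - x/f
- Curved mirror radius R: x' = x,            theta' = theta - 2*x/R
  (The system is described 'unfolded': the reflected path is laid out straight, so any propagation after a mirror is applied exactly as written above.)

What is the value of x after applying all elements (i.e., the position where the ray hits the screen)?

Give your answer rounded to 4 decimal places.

Initial: x=10.0000 theta=-0.4000
After 1 (propagate distance d=22): x=1.2000 theta=-0.4000
After 2 (thin lens f=52): x=1.2000 theta=-11/26 (≈-0.4231)
After 3 (propagate distance d=7): x=-229/130 (≈-1.7615) theta=-11/26 (≈-0.4231)
After 4 (thin lens f=48): x=-229/130 (≈-1.7615) theta=-2411/6240 (≈-0.3864)
After 5 (propagate distance d=7): x=-27869/6240 (≈-4.4662) theta=-2411/6240 (≈-0.3864)
After 6 (thin lens f=30): x=-27869/6240 (≈-4.4662) theta=-44461/187200 (≈-0.2375)
After 7 (propagate distance d=10): x=-32017/4680 (≈-6.8412) theta=-44461/187200 (≈-0.2375)
After 8 (thin lens f=-20): x=-32017/4680 (≈-6.8412) theta=-2411/4160 (≈-0.5796)
After 9 (propagate distance d=46 (to screen)): x=-125429/3744 (≈-33.5013) theta=-2411/4160 (≈-0.5796)
Rounded to 4 decimal places: x = -33.5013

Answer: -33.5013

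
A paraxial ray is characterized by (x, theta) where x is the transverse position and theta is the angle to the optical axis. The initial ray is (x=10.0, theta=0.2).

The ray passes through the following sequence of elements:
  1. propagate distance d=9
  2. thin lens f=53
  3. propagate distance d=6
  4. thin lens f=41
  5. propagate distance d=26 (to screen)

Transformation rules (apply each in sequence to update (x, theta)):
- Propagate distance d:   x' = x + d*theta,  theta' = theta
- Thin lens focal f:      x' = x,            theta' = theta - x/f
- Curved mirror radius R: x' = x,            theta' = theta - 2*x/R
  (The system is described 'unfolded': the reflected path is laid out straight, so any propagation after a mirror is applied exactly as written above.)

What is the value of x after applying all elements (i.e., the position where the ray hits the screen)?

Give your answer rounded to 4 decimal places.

Initial: x=10.0000 theta=0.2000
After 1 (propagate distance d=9): x=11.8000 theta=0.2000
After 2 (thin lens f=53): x=11.8000 theta=-6/265 (≈-0.0226)
After 3 (propagate distance d=6): x=3091/265 (≈11.6642) theta=-6/265 (≈-0.0226)
After 4 (thin lens f=41): x=3091/265 (≈11.6642) theta=-3337/10865 (≈-0.3071)
After 5 (propagate distance d=26 (to screen)): x=39969/10865 (≈3.6787) theta=-3337/10865 (≈-0.3071)
Rounded to 4 decimal places: x = 3.6787

Answer: 3.6787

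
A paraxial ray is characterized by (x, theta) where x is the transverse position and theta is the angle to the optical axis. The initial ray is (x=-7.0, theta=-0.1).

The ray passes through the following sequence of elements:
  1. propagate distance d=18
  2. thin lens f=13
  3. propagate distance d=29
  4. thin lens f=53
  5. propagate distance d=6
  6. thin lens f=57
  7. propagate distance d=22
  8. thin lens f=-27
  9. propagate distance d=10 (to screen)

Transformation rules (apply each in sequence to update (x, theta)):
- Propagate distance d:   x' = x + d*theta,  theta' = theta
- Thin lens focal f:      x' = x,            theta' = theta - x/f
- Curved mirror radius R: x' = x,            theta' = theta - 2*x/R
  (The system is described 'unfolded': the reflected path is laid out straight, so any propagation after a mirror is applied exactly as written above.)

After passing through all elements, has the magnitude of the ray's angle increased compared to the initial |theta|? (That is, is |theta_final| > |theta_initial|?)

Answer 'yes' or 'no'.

Initial: x=-7.0000 theta=-0.1000
After 1 (propagate distance d=18): x=-8.8000 theta=-0.1000
After 2 (thin lens f=13): x=-8.8000 theta=15/26 (≈0.5769)
After 3 (propagate distance d=29): x=1031/130 (≈7.9308) theta=15/26 (≈0.5769)
After 4 (thin lens f=53): x=1031/130 (≈7.9308) theta=1472/3445 (≈0.4273)
After 5 (propagate distance d=6): x=72307/6890 (≈10.4945) theta=1472/3445 (≈0.4273)
After 6 (thin lens f=57): x=72307/6890 (≈10.4945) theta=95501/392730 (≈0.2432)
After 7 (propagate distance d=22): x=6222521/392730 (≈15.8443) theta=95501/392730 (≈0.2432)
After 8 (thin lens f=-27): x=6222521/392730 (≈15.8443) theta=4400524/5301855 (≈0.8300)
After 9 (propagate distance d=10 (to screen)): x=256018547/10603710 (≈24.1442) theta=4400524/5301855 (≈0.8300)
|theta_initial|=0.1000 |theta_final|=4400524/5301855 (≈0.8300) -> increased

Answer: yes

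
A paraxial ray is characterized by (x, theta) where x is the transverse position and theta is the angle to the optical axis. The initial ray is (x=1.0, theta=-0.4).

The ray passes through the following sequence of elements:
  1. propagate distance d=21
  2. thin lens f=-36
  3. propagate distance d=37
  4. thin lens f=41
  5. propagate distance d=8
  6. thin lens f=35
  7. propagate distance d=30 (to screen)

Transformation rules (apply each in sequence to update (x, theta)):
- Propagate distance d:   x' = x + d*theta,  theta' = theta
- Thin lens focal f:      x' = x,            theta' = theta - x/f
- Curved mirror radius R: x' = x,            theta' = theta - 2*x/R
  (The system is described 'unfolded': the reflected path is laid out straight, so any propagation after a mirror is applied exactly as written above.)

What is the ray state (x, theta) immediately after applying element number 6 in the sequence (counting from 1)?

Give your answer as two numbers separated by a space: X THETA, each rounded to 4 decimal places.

Initial: x=1.0000 theta=-0.4000
After 1 (propagate distance d=21): x=-7.4000 theta=-0.4000
After 2 (thin lens f=-36): x=-7.4000 theta=-109/180 (≈-0.6056)
After 3 (propagate distance d=37): x=-1073/36 (≈-29.8056) theta=-109/180 (≈-0.6056)
After 4 (thin lens f=41): x=-1073/36 (≈-29.8056) theta=224/1845 (≈0.1214)
After 5 (propagate distance d=8): x=-212797/7380 (≈-28.8343) theta=224/1845 (≈0.1214)
After 6 (thin lens f=35): x=-212797/7380 (≈-28.8343) theta=244157/258300 (≈0.9452)
Rounded to 4 decimal places: x = -28.8343, theta = 0.9452

Answer: -28.8343 0.9452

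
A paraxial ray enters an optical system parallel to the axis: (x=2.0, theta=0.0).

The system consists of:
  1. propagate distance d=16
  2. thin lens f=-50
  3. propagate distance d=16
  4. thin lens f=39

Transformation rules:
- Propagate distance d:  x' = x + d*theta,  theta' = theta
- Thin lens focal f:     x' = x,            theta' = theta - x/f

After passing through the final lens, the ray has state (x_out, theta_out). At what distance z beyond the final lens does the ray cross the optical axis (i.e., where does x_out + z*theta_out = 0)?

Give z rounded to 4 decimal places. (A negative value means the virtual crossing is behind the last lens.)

Answer: 95.3333

Derivation:
Initial: x=2.0000 theta=0.0000
After 1 (propagate distance d=16): x=2.0000 theta=0.0000
After 2 (thin lens f=-50): x=2.0000 theta=0.0400
After 3 (propagate distance d=16): x=2.6400 theta=0.0400
After 4 (thin lens f=39): x=2.6400 theta=-9/325 (≈-0.0277)
z_focus = -x_out/theta_out = -(2.6400)/(-9/325) = 286/3 ≈ 95.3333
Rounded to 4 decimal places: z = 95.3333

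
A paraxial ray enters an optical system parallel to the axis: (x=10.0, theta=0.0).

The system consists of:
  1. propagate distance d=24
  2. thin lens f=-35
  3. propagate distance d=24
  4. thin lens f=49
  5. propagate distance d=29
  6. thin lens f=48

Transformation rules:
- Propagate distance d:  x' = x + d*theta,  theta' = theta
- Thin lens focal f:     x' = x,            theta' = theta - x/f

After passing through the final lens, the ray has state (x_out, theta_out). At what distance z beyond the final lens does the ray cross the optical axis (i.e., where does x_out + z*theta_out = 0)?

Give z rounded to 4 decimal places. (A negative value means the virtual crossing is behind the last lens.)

Answer: 40.5219

Derivation:
Initial: x=10.0000 theta=0.0000
After 1 (propagate distance d=24): x=10.0000 theta=0.0000
After 2 (thin lens f=-35): x=10.0000 theta=2/7 (≈0.2857)
After 3 (propagate distance d=24): x=118/7 (≈16.8571) theta=2/7 (≈0.2857)
After 4 (thin lens f=49): x=118/7 (≈16.8571) theta=-20/343 (≈-0.0583)
After 5 (propagate distance d=29): x=5202/343 (≈15.1662) theta=-20/343 (≈-0.0583)
After 6 (thin lens f=48): x=5202/343 (≈15.1662) theta=-1027/2744 (≈-0.3743)
z_focus = -x_out/theta_out = -(5202/343)/(-1027/2744) = 41616/1027 ≈ 40.5219
Rounded to 4 decimal places: z = 40.5219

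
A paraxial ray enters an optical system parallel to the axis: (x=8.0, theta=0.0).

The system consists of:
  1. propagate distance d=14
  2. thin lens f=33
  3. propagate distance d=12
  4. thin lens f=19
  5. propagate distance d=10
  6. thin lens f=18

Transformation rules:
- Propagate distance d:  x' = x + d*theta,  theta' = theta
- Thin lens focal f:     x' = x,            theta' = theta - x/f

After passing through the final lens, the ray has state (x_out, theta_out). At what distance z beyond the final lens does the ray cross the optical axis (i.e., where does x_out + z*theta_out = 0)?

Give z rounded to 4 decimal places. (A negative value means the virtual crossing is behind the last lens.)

Answer: -0.0250

Derivation:
Initial: x=8.0000 theta=0.0000
After 1 (propagate distance d=14): x=8.0000 theta=0.0000
After 2 (thin lens f=33): x=8.0000 theta=-8/33 (≈-0.2424)
After 3 (propagate distance d=12): x=56/11 (≈5.0909) theta=-8/33 (≈-0.2424)
After 4 (thin lens f=19): x=56/11 (≈5.0909) theta=-320/627 (≈-0.5104)
After 5 (propagate distance d=10): x=-8/627 (≈-0.0128) theta=-320/627 (≈-0.5104)
After 6 (thin lens f=18): x=-8/627 (≈-0.0128) theta=-2876/5643 (≈-0.5097)
z_focus = -x_out/theta_out = -(-8/627)/(-2876/5643) = -18/719 ≈ -0.0250
Rounded to 4 decimal places: z = -0.0250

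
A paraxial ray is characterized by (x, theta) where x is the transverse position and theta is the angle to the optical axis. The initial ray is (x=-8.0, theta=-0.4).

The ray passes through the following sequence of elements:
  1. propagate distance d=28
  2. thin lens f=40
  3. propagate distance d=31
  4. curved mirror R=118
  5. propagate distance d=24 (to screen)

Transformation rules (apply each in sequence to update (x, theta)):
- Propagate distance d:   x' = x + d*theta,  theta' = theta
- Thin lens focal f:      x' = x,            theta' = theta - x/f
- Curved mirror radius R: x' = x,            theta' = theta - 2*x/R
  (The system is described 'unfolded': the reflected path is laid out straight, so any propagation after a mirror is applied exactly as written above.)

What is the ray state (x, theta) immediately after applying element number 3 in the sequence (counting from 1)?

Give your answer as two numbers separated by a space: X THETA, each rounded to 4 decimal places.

Answer: -16.7200 0.0800

Derivation:
Initial: x=-8.0000 theta=-0.4000
After 1 (propagate distance d=28): x=-19.2000 theta=-0.4000
After 2 (thin lens f=40): x=-19.2000 theta=0.0800
After 3 (propagate distance d=31): x=-16.7200 theta=0.0800
Rounded to 4 decimal places: x = -16.7200, theta = 0.0800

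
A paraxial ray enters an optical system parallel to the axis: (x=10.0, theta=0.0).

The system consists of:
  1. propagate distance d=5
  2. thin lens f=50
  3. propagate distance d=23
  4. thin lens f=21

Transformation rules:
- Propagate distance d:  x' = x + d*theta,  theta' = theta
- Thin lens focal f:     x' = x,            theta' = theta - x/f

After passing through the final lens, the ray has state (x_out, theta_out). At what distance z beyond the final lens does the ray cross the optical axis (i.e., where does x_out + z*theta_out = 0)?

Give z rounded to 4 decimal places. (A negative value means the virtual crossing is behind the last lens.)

Initial: x=10.0000 theta=0.0000
After 1 (propagate distance d=5): x=10.0000 theta=0.0000
After 2 (thin lens f=50): x=10.0000 theta=-0.2000
After 3 (propagate distance d=23): x=5.4000 theta=-0.2000
After 4 (thin lens f=21): x=5.4000 theta=-16/35 (≈-0.4571)
z_focus = -x_out/theta_out = -(5.4000)/(-16/35) = 11.8125
Rounded to 4 decimal places: z = 11.8125

Answer: 11.8125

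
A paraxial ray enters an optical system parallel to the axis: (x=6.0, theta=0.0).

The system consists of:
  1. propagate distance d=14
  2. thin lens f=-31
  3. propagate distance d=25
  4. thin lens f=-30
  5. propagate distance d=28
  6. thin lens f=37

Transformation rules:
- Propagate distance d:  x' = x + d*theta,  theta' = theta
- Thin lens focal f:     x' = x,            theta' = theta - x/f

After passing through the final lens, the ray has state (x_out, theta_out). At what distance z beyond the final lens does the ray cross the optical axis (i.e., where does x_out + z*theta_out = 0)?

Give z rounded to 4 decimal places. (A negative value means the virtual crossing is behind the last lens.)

Answer: 166.9492

Derivation:
Initial: x=6.0000 theta=0.0000
After 1 (propagate distance d=14): x=6.0000 theta=0.0000
After 2 (thin lens f=-31): x=6.0000 theta=6/31 (≈0.1935)
After 3 (propagate distance d=25): x=336/31 (≈10.8387) theta=6/31 (≈0.1935)
After 4 (thin lens f=-30): x=336/31 (≈10.8387) theta=86/155 (≈0.5548)
After 5 (propagate distance d=28): x=4088/155 (≈26.3742) theta=86/155 (≈0.5548)
After 6 (thin lens f=37): x=4088/155 (≈26.3742) theta=-906/5735 (≈-0.1580)
z_focus = -x_out/theta_out = -(4088/155)/(-906/5735) = 75628/453 ≈ 166.9492
Rounded to 4 decimal places: z = 166.9492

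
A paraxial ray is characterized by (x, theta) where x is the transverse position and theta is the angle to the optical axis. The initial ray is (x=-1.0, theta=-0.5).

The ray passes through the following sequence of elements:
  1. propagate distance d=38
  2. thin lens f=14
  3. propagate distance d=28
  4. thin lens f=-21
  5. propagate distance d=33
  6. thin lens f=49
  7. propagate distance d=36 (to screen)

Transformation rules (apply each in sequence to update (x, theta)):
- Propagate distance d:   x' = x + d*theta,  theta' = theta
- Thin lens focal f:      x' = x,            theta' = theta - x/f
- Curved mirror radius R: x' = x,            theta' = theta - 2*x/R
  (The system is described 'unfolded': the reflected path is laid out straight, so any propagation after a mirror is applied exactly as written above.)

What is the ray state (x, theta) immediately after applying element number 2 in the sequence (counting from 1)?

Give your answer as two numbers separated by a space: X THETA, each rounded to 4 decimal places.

Initial: x=-1.0000 theta=-0.5000
After 1 (propagate distance d=38): x=-20.0000 theta=-0.5000
After 2 (thin lens f=14): x=-20.0000 theta=13/14 (≈0.9286)
Rounded to 4 decimal places: x = -20.0000, theta = 0.9286

Answer: -20.0000 0.9286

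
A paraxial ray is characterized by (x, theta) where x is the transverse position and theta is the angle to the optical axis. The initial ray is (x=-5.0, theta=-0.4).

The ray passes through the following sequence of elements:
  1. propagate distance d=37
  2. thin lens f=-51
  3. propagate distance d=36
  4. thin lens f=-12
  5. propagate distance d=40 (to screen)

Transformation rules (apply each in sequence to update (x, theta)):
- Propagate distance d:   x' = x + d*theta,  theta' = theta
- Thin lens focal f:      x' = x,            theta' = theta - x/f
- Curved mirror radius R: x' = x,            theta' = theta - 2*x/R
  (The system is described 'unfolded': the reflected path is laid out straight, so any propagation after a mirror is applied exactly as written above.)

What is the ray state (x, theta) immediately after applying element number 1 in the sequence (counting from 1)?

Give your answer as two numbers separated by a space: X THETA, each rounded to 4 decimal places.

Answer: -19.8000 -0.4000

Derivation:
Initial: x=-5.0000 theta=-0.4000
After 1 (propagate distance d=37): x=-19.8000 theta=-0.4000
Rounded to 4 decimal places: x = -19.8000, theta = -0.4000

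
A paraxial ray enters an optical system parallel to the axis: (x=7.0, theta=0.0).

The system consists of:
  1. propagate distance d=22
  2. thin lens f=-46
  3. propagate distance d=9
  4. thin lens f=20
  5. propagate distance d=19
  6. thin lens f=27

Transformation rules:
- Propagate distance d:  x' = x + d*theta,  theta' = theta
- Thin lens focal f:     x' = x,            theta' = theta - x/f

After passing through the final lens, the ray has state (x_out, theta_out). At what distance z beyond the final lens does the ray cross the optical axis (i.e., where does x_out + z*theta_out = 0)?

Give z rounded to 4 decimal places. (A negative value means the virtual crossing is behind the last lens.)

Answer: 8.5109

Derivation:
Initial: x=7.0000 theta=0.0000
After 1 (propagate distance d=22): x=7.0000 theta=0.0000
After 2 (thin lens f=-46): x=7.0000 theta=7/46 (≈0.1522)
After 3 (propagate distance d=9): x=385/46 (≈8.3696) theta=7/46 (≈0.1522)
After 4 (thin lens f=20): x=385/46 (≈8.3696) theta=-49/184 (≈-0.2663)
After 5 (propagate distance d=19): x=609/184 (≈3.3098) theta=-49/184 (≈-0.2663)
After 6 (thin lens f=27): x=609/184 (≈3.3098) theta=-7/18 (≈-0.3889)
z_focus = -x_out/theta_out = -(609/184)/(-7/18) = 783/92 ≈ 8.5109
Rounded to 4 decimal places: z = 8.5109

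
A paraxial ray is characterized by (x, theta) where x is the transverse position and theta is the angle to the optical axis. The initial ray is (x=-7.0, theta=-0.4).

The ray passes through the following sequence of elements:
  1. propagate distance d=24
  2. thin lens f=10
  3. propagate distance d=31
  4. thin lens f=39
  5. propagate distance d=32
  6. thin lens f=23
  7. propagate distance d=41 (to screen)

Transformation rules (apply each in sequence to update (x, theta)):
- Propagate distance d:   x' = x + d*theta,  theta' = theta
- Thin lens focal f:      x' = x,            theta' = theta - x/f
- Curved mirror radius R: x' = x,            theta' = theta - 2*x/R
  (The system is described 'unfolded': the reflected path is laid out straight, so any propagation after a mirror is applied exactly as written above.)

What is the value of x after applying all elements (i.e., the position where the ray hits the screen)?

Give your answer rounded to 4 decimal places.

Initial: x=-7.0000 theta=-0.4000
After 1 (propagate distance d=24): x=-16.6000 theta=-0.4000
After 2 (thin lens f=10): x=-16.6000 theta=1.2600
After 3 (propagate distance d=31): x=22.4600 theta=1.2600
After 4 (thin lens f=39): x=22.4600 theta=667/975 (≈0.6841)
After 5 (propagate distance d=32): x=17297/390 (≈44.3513) theta=667/975 (≈0.6841)
After 6 (thin lens f=23): x=17297/390 (≈44.3513) theta=-18601/14950 (≈-1.2442)
After 7 (propagate distance d=41 (to screen)): x=-149384/22425 (≈-6.6615) theta=-18601/14950 (≈-1.2442)
Rounded to 4 decimal places: x = -6.6615

Answer: -6.6615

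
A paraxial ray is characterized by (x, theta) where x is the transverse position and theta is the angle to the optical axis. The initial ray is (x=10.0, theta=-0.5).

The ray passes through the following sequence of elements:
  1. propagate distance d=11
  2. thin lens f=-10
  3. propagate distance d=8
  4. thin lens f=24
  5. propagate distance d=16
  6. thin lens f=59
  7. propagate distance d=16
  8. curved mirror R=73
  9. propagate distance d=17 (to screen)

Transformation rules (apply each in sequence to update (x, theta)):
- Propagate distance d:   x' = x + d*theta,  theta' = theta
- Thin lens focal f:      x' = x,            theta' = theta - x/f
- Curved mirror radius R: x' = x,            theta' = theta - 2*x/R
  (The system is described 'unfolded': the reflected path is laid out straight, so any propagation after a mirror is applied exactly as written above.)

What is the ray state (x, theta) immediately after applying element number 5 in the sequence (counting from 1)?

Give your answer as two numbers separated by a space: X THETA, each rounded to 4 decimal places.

Answer: 0.5667 -0.2208

Derivation:
Initial: x=10.0000 theta=-0.5000
After 1 (propagate distance d=11): x=4.5000 theta=-0.5000
After 2 (thin lens f=-10): x=4.5000 theta=-0.0500
After 3 (propagate distance d=8): x=4.1000 theta=-0.0500
After 4 (thin lens f=24): x=4.1000 theta=-53/240 (≈-0.2208)
After 5 (propagate distance d=16): x=17/30 (≈0.5667) theta=-53/240 (≈-0.2208)
Rounded to 4 decimal places: x = 0.5667, theta = -0.2208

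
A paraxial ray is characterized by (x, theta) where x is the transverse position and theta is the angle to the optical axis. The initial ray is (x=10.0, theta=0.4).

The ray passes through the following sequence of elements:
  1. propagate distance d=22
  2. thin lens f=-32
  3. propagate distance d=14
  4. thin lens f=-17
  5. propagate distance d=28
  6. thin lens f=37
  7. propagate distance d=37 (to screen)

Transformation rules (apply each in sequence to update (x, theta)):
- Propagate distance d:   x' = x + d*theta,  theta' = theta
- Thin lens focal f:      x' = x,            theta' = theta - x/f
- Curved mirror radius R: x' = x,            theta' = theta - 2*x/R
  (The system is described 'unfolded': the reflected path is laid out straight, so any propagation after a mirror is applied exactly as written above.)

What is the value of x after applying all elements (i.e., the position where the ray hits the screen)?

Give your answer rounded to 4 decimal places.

Answer: 107.5449

Derivation:
Initial: x=10.0000 theta=0.4000
After 1 (propagate distance d=22): x=18.8000 theta=0.4000
After 2 (thin lens f=-32): x=18.8000 theta=0.9875
After 3 (propagate distance d=14): x=32.6250 theta=0.9875
After 4 (thin lens f=-17): x=32.6250 theta=3953/1360 (≈2.9066)
After 5 (propagate distance d=28): x=77527/680 (≈114.0103) theta=3953/1360 (≈2.9066)
After 6 (thin lens f=37): x=77527/680 (≈114.0103) theta=-8793/50320 (≈-0.1747)
After 7 (propagate distance d=37 (to screen)): x=146261/1360 (≈107.5449) theta=-8793/50320 (≈-0.1747)
Rounded to 4 decimal places: x = 107.5449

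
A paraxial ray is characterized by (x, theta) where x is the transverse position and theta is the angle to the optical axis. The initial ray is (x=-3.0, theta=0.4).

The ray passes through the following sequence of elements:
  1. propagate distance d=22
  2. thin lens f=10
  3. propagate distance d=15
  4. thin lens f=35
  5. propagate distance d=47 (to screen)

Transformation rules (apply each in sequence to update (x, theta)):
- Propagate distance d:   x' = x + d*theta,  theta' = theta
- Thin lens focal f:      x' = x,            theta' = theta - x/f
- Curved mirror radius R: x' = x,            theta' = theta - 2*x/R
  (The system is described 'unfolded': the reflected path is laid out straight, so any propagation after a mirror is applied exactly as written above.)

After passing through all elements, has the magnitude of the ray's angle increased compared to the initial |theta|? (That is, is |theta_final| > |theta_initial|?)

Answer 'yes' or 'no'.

Initial: x=-3.0000 theta=0.4000
After 1 (propagate distance d=22): x=5.8000 theta=0.4000
After 2 (thin lens f=10): x=5.8000 theta=-0.1800
After 3 (propagate distance d=15): x=3.1000 theta=-0.1800
After 4 (thin lens f=35): x=3.1000 theta=-47/175 (≈-0.2686)
After 5 (propagate distance d=47 (to screen)): x=-3333/350 (≈-9.5229) theta=-47/175 (≈-0.2686)
|theta_initial|=0.4000 |theta_final|=47/175 (≈0.2686) -> not increased

Answer: no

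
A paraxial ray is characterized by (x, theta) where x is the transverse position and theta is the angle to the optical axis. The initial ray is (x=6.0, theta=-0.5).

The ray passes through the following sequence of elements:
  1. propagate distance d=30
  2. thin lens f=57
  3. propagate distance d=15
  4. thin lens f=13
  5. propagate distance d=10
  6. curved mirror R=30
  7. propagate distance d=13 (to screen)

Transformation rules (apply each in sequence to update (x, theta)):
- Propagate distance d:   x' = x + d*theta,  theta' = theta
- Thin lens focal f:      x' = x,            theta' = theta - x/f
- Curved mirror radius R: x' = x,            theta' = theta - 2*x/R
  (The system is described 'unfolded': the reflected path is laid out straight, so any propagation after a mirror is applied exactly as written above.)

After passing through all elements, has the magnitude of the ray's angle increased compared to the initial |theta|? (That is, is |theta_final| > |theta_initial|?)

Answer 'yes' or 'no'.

Answer: yes

Derivation:
Initial: x=6.0000 theta=-0.5000
After 1 (propagate distance d=30): x=-9.0000 theta=-0.5000
After 2 (thin lens f=57): x=-9.0000 theta=-13/38 (≈-0.3421)
After 3 (propagate distance d=15): x=-537/38 (≈-14.1316) theta=-13/38 (≈-0.3421)
After 4 (thin lens f=13): x=-537/38 (≈-14.1316) theta=184/247 (≈0.7449)
After 5 (propagate distance d=10): x=-3301/494 (≈-6.6822) theta=184/247 (≈0.7449)
After 6 (curved mirror R=30): x=-3301/494 (≈-6.6822) theta=8821/7410 (≈1.1904)
After 7 (propagate distance d=13 (to screen)): x=32579/3705 (≈8.7933) theta=8821/7410 (≈1.1904)
|theta_initial|=0.5000 |theta_final|=8821/7410 (≈1.1904) -> increased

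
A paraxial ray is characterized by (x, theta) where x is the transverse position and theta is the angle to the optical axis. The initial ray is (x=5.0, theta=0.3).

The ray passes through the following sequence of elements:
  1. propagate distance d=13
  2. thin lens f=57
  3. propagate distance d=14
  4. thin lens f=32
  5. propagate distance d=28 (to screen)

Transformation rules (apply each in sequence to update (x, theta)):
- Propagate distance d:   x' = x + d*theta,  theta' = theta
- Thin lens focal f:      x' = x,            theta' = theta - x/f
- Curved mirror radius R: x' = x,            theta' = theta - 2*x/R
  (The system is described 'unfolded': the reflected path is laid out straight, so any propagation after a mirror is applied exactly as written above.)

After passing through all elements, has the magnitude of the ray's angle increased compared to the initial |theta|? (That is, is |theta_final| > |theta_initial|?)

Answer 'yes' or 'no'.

Answer: no

Derivation:
Initial: x=5.0000 theta=0.3000
After 1 (propagate distance d=13): x=8.9000 theta=0.3000
After 2 (thin lens f=57): x=8.9000 theta=41/285 (≈0.1439)
After 3 (propagate distance d=14): x=6221/570 (≈10.9140) theta=41/285 (≈0.1439)
After 4 (thin lens f=32): x=6221/570 (≈10.9140) theta=-1199/6080 (≈-0.1972)
After 5 (propagate distance d=28 (to screen)): x=24589/4560 (≈5.3923) theta=-1199/6080 (≈-0.1972)
|theta_initial|=0.3000 |theta_final|=1199/6080 (≈0.1972) -> not increased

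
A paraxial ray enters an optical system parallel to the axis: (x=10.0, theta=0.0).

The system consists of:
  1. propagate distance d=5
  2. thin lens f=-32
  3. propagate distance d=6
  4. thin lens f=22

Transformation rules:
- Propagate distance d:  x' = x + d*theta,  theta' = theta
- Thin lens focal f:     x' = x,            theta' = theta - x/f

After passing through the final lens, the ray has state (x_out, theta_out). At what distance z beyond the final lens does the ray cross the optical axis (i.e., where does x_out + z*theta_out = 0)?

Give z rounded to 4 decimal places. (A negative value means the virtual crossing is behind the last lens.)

Initial: x=10.0000 theta=0.0000
After 1 (propagate distance d=5): x=10.0000 theta=0.0000
After 2 (thin lens f=-32): x=10.0000 theta=0.3125
After 3 (propagate distance d=6): x=11.8750 theta=0.3125
After 4 (thin lens f=22): x=11.8750 theta=-5/22 (≈-0.2273)
z_focus = -x_out/theta_out = -(11.8750)/(-5/22) = 52.2500
Rounded to 4 decimal places: z = 52.2500

Answer: 52.2500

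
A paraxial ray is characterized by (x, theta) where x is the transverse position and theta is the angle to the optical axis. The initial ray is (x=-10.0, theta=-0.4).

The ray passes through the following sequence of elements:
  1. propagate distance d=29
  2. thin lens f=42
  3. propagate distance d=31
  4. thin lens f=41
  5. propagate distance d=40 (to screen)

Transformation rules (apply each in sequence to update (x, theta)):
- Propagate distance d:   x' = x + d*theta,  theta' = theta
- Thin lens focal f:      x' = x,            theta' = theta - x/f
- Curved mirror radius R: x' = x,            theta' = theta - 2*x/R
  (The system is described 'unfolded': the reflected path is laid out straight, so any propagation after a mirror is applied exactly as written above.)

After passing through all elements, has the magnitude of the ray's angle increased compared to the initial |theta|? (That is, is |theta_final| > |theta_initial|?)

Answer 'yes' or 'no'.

Initial: x=-10.0000 theta=-0.4000
After 1 (propagate distance d=29): x=-21.6000 theta=-0.4000
After 2 (thin lens f=42): x=-21.6000 theta=4/35 (≈0.1143)
After 3 (propagate distance d=31): x=-632/35 (≈-18.0571) theta=4/35 (≈0.1143)
After 4 (thin lens f=41): x=-632/35 (≈-18.0571) theta=796/1435 (≈0.5547)
After 5 (propagate distance d=40 (to screen)): x=5928/1435 (≈4.1310) theta=796/1435 (≈0.5547)
|theta_initial|=0.4000 |theta_final|=796/1435 (≈0.5547) -> increased

Answer: yes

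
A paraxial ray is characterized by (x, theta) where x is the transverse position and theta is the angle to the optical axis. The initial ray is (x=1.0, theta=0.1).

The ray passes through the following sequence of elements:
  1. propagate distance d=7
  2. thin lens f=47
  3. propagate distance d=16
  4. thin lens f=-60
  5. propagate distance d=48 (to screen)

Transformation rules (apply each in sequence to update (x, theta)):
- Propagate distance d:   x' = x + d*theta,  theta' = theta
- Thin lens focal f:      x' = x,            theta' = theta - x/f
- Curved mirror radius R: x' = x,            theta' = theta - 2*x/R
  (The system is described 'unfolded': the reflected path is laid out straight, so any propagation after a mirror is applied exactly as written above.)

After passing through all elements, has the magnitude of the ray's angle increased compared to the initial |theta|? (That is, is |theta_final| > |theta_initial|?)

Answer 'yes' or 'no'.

Answer: yes

Derivation:
Initial: x=1.0000 theta=0.1000
After 1 (propagate distance d=7): x=1.7000 theta=0.1000
After 2 (thin lens f=47): x=1.7000 theta=3/47 (≈0.0638)
After 3 (propagate distance d=16): x=1279/470 (≈2.7213) theta=3/47 (≈0.0638)
After 4 (thin lens f=-60): x=1279/470 (≈2.7213) theta=3079/28200 (≈0.1092)
After 5 (propagate distance d=48 (to screen)): x=18711/2350 (≈7.9621) theta=3079/28200 (≈0.1092)
|theta_initial|=0.1000 |theta_final|=3079/28200 (≈0.1092) -> increased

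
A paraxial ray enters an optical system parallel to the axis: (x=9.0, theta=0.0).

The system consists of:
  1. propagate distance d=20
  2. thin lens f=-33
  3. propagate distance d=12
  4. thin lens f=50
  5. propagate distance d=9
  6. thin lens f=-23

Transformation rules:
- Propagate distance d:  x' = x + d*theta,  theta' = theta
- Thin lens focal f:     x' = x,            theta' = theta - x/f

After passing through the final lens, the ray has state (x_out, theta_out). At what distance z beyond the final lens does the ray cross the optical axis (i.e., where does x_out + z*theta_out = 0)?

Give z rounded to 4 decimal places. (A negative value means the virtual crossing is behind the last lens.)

Initial: x=9.0000 theta=0.0000
After 1 (propagate distance d=20): x=9.0000 theta=0.0000
After 2 (thin lens f=-33): x=9.0000 theta=3/11 (≈0.2727)
After 3 (propagate distance d=12): x=135/11 (≈12.2727) theta=3/11 (≈0.2727)
After 4 (thin lens f=50): x=135/11 (≈12.2727) theta=3/110 (≈0.0273)
After 5 (propagate distance d=9): x=1377/110 (≈12.5182) theta=3/110 (≈0.0273)
After 6 (thin lens f=-23): x=1377/110 (≈12.5182) theta=723/1265 (≈0.5715)
z_focus = -x_out/theta_out = -(1377/110)/(723/1265) = -10557/482 ≈ -21.9025
Rounded to 4 decimal places: z = -21.9025

Answer: -21.9025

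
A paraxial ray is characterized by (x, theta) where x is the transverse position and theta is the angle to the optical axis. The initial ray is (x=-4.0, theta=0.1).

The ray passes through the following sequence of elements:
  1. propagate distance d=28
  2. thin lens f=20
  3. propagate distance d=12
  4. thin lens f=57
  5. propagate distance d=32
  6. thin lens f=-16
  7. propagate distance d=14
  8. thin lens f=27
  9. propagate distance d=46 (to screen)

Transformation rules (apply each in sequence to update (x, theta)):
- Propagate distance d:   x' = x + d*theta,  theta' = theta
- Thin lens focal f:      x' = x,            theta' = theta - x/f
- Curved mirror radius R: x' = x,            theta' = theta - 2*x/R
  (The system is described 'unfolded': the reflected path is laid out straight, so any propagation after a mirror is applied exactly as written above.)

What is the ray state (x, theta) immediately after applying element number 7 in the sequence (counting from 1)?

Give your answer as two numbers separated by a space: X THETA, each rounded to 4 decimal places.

Initial: x=-4.0000 theta=0.1000
After 1 (propagate distance d=28): x=-1.2000 theta=0.1000
After 2 (thin lens f=20): x=-1.2000 theta=0.1600
After 3 (propagate distance d=12): x=0.7200 theta=0.1600
After 4 (thin lens f=57): x=0.7200 theta=14/95 (≈0.1474)
After 5 (propagate distance d=32): x=2582/475 (≈5.4358) theta=14/95 (≈0.1474)
After 6 (thin lens f=-16): x=2582/475 (≈5.4358) theta=1851/3800 (≈0.4871)
After 7 (propagate distance d=14): x=4657/380 (≈12.2553) theta=1851/3800 (≈0.4871)
Rounded to 4 decimal places: x = 12.2553, theta = 0.4871

Answer: 12.2553 0.4871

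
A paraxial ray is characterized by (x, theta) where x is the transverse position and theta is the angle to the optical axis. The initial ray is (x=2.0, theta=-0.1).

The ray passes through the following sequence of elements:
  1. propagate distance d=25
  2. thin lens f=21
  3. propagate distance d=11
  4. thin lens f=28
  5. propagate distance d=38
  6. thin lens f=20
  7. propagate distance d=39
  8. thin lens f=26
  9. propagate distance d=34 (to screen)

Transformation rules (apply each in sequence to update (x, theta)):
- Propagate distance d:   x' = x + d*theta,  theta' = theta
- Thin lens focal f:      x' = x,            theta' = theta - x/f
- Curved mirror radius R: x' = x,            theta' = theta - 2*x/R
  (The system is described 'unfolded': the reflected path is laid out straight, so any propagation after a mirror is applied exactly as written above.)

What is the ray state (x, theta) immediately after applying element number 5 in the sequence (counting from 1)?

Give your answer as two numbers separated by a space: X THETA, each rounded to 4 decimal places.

Answer: -2.4173 -0.0284

Derivation:
Initial: x=2.0000 theta=-0.1000
After 1 (propagate distance d=25): x=-0.5000 theta=-0.1000
After 2 (thin lens f=21): x=-0.5000 theta=-8/105 (≈-0.0762)
After 3 (propagate distance d=11): x=-281/210 (≈-1.3381) theta=-8/105 (≈-0.0762)
After 4 (thin lens f=28): x=-281/210 (≈-1.3381) theta=-167/5880 (≈-0.0284)
After 5 (propagate distance d=38): x=-2369/980 (≈-2.4173) theta=-167/5880 (≈-0.0284)
Rounded to 4 decimal places: x = -2.4173, theta = -0.0284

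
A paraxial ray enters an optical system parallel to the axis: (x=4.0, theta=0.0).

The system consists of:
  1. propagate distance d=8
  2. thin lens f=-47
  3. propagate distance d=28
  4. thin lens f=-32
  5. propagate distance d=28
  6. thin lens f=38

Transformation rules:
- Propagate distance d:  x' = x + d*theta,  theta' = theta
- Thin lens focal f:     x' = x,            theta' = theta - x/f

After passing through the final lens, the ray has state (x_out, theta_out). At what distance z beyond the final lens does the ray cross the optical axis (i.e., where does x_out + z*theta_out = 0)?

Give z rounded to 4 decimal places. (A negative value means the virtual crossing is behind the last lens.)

Answer: 154.1714

Derivation:
Initial: x=4.0000 theta=0.0000
After 1 (propagate distance d=8): x=4.0000 theta=0.0000
After 2 (thin lens f=-47): x=4.0000 theta=4/47 (≈0.0851)
After 3 (propagate distance d=28): x=300/47 (≈6.3830) theta=4/47 (≈0.0851)
After 4 (thin lens f=-32): x=300/47 (≈6.3830) theta=107/376 (≈0.2846)
After 5 (propagate distance d=28): x=1349/94 (≈14.3511) theta=107/376 (≈0.2846)
After 6 (thin lens f=38): x=1349/94 (≈14.3511) theta=-35/376 (≈-0.0931)
z_focus = -x_out/theta_out = -(1349/94)/(-35/376) = 5396/35 ≈ 154.1714
Rounded to 4 decimal places: z = 154.1714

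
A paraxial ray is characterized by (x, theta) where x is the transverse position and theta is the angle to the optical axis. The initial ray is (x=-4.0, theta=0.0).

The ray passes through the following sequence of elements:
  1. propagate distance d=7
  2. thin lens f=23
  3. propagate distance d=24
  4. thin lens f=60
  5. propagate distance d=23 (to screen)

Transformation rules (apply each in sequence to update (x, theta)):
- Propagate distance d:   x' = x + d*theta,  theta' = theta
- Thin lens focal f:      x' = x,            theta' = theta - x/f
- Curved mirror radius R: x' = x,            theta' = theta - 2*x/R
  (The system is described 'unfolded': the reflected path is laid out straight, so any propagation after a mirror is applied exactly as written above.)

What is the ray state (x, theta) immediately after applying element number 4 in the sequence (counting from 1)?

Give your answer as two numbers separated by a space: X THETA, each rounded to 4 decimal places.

Initial: x=-4.0000 theta=0.0000
After 1 (propagate distance d=7): x=-4.0000 theta=0.0000
After 2 (thin lens f=23): x=-4.0000 theta=4/23 (≈0.1739)
After 3 (propagate distance d=24): x=4/23 (≈0.1739) theta=4/23 (≈0.1739)
After 4 (thin lens f=60): x=4/23 (≈0.1739) theta=59/345 (≈0.1710)
Rounded to 4 decimal places: x = 0.1739, theta = 0.1710

Answer: 0.1739 0.1710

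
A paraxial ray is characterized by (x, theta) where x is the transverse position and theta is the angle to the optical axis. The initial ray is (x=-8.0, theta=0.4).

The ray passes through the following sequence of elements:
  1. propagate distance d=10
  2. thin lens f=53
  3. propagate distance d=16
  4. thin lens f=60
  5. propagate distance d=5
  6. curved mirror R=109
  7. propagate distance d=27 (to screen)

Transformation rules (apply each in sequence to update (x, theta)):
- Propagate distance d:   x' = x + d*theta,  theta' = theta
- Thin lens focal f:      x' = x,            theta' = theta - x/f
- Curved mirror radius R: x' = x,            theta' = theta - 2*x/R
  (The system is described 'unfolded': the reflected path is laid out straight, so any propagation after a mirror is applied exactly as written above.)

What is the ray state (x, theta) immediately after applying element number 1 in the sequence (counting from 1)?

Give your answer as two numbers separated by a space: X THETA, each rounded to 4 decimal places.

Answer: -4.0000 0.4000

Derivation:
Initial: x=-8.0000 theta=0.4000
After 1 (propagate distance d=10): x=-4.0000 theta=0.4000
Rounded to 4 decimal places: x = -4.0000, theta = 0.4000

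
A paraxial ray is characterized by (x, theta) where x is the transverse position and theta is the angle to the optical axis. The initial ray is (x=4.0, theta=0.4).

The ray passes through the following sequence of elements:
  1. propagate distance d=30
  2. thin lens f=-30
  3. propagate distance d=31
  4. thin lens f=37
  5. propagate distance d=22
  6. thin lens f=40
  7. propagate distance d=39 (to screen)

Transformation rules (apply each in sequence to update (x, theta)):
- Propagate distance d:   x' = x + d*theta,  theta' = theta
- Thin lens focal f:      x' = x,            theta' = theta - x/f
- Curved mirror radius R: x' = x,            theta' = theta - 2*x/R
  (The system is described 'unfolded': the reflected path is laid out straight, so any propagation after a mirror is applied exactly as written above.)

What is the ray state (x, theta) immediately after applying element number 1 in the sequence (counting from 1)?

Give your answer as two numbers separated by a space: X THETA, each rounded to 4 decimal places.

Initial: x=4.0000 theta=0.4000
After 1 (propagate distance d=30): x=16.0000 theta=0.4000
Rounded to 4 decimal places: x = 16.0000, theta = 0.4000

Answer: 16.0000 0.4000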